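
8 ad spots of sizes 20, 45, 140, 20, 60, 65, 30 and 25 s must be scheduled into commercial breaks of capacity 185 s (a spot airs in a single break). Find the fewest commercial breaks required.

Total = 140 + 65 + 60 + 45 + 30 + 25 + 20 + 20 = 405 s.
Lower bound: ⌈405/185⌉ = 3 commercial breaks.
A packing using 3 commercial breaks:
  break 1: 140 + 45 = 185
  break 2: 65 + 60 + 30 + 25 = 180
  break 3: 20 + 20 = 40
This matches the lower bound, so 3 is optimal.

3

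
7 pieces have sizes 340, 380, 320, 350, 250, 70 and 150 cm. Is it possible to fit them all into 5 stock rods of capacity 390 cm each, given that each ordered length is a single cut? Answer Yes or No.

Total = 1860 cm; ⌈1860/390⌉ = 5.
The bound of 5 does not rule out 5, but exhaustive search shows no assignment into 5 stock rods of capacity 390 cm exists — the minimum is 6.

No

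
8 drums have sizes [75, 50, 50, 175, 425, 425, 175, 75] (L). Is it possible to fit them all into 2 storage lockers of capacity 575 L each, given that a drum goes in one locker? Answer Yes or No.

Total = 1450 L; ⌈1450/575⌉ = 3.
At least 3 storage lockers are required, but only 2 are allowed.

No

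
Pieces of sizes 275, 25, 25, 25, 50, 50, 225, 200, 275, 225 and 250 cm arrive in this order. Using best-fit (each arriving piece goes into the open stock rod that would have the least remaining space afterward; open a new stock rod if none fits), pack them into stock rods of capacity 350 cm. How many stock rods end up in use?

  275 → stock rod 1 (new)  [load 275/350]
  25 → stock rod 1  [load 300/350]
  25 → stock rod 1  [load 325/350]
  25 → stock rod 1  [load 350/350]
  50 → stock rod 2 (new)  [load 50/350]
  50 → stock rod 2  [load 100/350]
  225 → stock rod 2  [load 325/350]
  200 → stock rod 3 (new)  [load 200/350]
  275 → stock rod 4 (new)  [load 275/350]
  225 → stock rod 5 (new)  [load 225/350]
  250 → stock rod 6 (new)  [load 250/350]
6 stock rods opened.

6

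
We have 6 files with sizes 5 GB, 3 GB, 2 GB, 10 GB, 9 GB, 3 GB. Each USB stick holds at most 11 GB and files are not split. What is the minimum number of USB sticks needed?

3

Total = 10 + 9 + 5 + 3 + 3 + 2 = 32 GB.
Lower bound: ⌈32/11⌉ = 3 USB sticks.
A packing using 3 USB sticks:
  USB stick 1: 10 = 10
  USB stick 2: 9 + 2 = 11
  USB stick 3: 5 + 3 + 3 = 11
This matches the lower bound, so 3 is optimal.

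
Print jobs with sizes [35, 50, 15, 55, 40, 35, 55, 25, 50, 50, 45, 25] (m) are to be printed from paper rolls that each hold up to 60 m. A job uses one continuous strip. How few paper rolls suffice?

9

Total = 55 + 55 + 50 + 50 + 50 + 45 + 40 + 35 + 35 + 25 + 25 + 15 = 480 m.
Lower bound: ⌈480/60⌉ = 8 paper rolls.
Also, 9 print jobs each exceed 30 m, and no two of those can share a roll, so at least 9 paper rolls are needed.
A packing using 9 paper rolls:
  roll 1: 55 = 55
  roll 2: 55 = 55
  roll 3: 50 = 50
  roll 4: 50 = 50
  roll 5: 50 = 50
  roll 6: 45 + 15 = 60
  roll 7: 40 = 40
  roll 8: 35 + 25 = 60
  roll 9: 35 + 25 = 60
This matches the lower bound, so 9 is optimal.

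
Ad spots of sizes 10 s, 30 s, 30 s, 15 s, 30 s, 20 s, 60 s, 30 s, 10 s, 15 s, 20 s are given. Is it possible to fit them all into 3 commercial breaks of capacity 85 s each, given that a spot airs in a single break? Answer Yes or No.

No

Total = 270 s; ⌈270/85⌉ = 4.
At least 4 commercial breaks are required, but only 3 are allowed.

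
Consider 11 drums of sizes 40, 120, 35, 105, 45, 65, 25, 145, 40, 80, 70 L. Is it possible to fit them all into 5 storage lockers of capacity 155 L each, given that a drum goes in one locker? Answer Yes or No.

No

Total = 770 L; ⌈770/155⌉ = 5.
The bound of 5 does not rule out 5, but exhaustive search shows no assignment into 5 storage lockers of capacity 155 L exists — the minimum is 6.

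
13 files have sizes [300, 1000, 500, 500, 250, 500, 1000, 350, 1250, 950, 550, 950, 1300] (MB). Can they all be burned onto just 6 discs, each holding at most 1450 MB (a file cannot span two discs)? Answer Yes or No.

Total = 9400 MB; ⌈9400/1450⌉ = 7.
At least 7 discs are required, but only 6 are allowed.

No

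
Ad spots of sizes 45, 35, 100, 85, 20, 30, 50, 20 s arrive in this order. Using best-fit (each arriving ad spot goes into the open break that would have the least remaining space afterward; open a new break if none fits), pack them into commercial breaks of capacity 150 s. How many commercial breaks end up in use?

  45 → break 1 (new)  [load 45/150]
  35 → break 1  [load 80/150]
  100 → break 2 (new)  [load 100/150]
  85 → break 3 (new)  [load 85/150]
  20 → break 2  [load 120/150]
  30 → break 2  [load 150/150]
  50 → break 3  [load 135/150]
  20 → break 1  [load 100/150]
3 commercial breaks opened.

3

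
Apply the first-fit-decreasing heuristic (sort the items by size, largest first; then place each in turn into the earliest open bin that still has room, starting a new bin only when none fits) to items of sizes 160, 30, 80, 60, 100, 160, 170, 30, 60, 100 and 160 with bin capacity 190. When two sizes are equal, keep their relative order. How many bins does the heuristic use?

7

Sorted descending: 170, 160, 160, 160, 100, 100, 80, 60, 60, 30, 30.
  170 → bin 1 (new)  [load 170/190]
  160 → bin 2 (new)  [load 160/190]
  160 → bin 3 (new)  [load 160/190]
  160 → bin 4 (new)  [load 160/190]
  100 → bin 5 (new)  [load 100/190]
  100 → bin 6 (new)  [load 100/190]
  80 → bin 5  [load 180/190]
  60 → bin 6  [load 160/190]
  60 → bin 7 (new)  [load 60/190]
  30 → bin 2  [load 190/190]
  30 → bin 3  [load 190/190]
7 bins opened.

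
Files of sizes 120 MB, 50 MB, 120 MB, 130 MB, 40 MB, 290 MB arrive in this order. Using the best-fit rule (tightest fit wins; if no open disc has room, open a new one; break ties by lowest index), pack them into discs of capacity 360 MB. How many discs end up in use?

3

  120 → disc 1 (new)  [load 120/360]
  50 → disc 1  [load 170/360]
  120 → disc 1  [load 290/360]
  130 → disc 2 (new)  [load 130/360]
  40 → disc 1  [load 330/360]
  290 → disc 3 (new)  [load 290/360]
3 discs opened.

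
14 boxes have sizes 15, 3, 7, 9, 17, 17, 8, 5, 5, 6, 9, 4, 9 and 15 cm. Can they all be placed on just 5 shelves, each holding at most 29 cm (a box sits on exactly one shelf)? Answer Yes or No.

A valid assignment using 5 shelves:
  shelf 1: 17 + 9 + 3 = 29
  shelf 2: 17 + 9 = 26
  shelf 3: 15 + 9 + 5 = 29
  shelf 4: 15 + 8 + 6 = 29
  shelf 5: 7 + 5 + 4 = 16
Every load is within 29 cm, so 5 shelves suffice.

Yes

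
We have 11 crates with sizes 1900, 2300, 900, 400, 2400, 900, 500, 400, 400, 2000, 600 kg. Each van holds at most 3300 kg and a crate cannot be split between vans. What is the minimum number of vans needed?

Total = 2400 + 2300 + 2000 + 1900 + 900 + 900 + 600 + 500 + 400 + 400 + 400 = 12700 kg.
Lower bound: ⌈12700/3300⌉ = 4 vans.
A packing using 4 vans:
  van 1: 2400 + 900 = 3300
  van 2: 2300 + 900 = 3200
  van 3: 2000 + 600 + 500 = 3100
  van 4: 1900 + 400 + 400 + 400 = 3100
This matches the lower bound, so 4 is optimal.

4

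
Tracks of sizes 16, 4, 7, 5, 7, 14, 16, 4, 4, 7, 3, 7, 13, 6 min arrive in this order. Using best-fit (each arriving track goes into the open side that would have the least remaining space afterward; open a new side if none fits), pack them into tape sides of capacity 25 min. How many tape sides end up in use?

5

  16 → side 1 (new)  [load 16/25]
  4 → side 1  [load 20/25]
  7 → side 2 (new)  [load 7/25]
  5 → side 1  [load 25/25]
  7 → side 2  [load 14/25]
  14 → side 3 (new)  [load 14/25]
  16 → side 4 (new)  [load 16/25]
  4 → side 4  [load 20/25]
  4 → side 4  [load 24/25]
  7 → side 2  [load 21/25]
  3 → side 2  [load 24/25]
  7 → side 3  [load 21/25]
  13 → side 5 (new)  [load 13/25]
  6 → side 5  [load 19/25]
5 tape sides opened.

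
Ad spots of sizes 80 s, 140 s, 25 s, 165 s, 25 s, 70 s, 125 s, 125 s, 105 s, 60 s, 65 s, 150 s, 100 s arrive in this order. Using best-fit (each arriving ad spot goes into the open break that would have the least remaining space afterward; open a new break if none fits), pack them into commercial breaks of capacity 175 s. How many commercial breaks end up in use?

8

  80 → break 1 (new)  [load 80/175]
  140 → break 2 (new)  [load 140/175]
  25 → break 2  [load 165/175]
  165 → break 3 (new)  [load 165/175]
  25 → break 1  [load 105/175]
  70 → break 1  [load 175/175]
  125 → break 4 (new)  [load 125/175]
  125 → break 5 (new)  [load 125/175]
  105 → break 6 (new)  [load 105/175]
  60 → break 6  [load 165/175]
  65 → break 7 (new)  [load 65/175]
  150 → break 8 (new)  [load 150/175]
  100 → break 7  [load 165/175]
8 commercial breaks opened.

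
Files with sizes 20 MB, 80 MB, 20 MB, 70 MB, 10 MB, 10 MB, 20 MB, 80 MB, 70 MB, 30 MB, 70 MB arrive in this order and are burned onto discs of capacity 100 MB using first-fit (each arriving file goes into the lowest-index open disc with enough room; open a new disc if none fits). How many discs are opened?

5

  20 → disc 1 (new)  [load 20/100]
  80 → disc 1  [load 100/100]
  20 → disc 2 (new)  [load 20/100]
  70 → disc 2  [load 90/100]
  10 → disc 2  [load 100/100]
  10 → disc 3 (new)  [load 10/100]
  20 → disc 3  [load 30/100]
  80 → disc 4 (new)  [load 80/100]
  70 → disc 3  [load 100/100]
  30 → disc 5 (new)  [load 30/100]
  70 → disc 5  [load 100/100]
5 discs opened.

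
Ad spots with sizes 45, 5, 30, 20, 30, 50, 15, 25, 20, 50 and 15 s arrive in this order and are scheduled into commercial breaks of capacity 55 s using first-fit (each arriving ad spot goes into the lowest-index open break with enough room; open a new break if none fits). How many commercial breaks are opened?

7

  45 → break 1 (new)  [load 45/55]
  5 → break 1  [load 50/55]
  30 → break 2 (new)  [load 30/55]
  20 → break 2  [load 50/55]
  30 → break 3 (new)  [load 30/55]
  50 → break 4 (new)  [load 50/55]
  15 → break 3  [load 45/55]
  25 → break 5 (new)  [load 25/55]
  20 → break 5  [load 45/55]
  50 → break 6 (new)  [load 50/55]
  15 → break 7 (new)  [load 15/55]
7 commercial breaks opened.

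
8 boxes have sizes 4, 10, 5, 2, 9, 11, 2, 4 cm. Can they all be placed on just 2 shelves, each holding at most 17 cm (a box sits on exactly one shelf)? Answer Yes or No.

Total = 47 cm; ⌈47/17⌉ = 3.
At least 3 shelves are required, but only 2 are allowed.

No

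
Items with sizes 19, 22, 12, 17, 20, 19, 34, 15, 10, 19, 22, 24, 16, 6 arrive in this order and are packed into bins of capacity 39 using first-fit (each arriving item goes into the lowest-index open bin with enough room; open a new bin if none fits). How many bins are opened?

  19 → bin 1 (new)  [load 19/39]
  22 → bin 2 (new)  [load 22/39]
  12 → bin 1  [load 31/39]
  17 → bin 2  [load 39/39]
  20 → bin 3 (new)  [load 20/39]
  19 → bin 3  [load 39/39]
  34 → bin 4 (new)  [load 34/39]
  15 → bin 5 (new)  [load 15/39]
  10 → bin 5  [load 25/39]
  19 → bin 6 (new)  [load 19/39]
  22 → bin 7 (new)  [load 22/39]
  24 → bin 8 (new)  [load 24/39]
  16 → bin 6  [load 35/39]
  6 → bin 1  [load 37/39]
8 bins opened.

8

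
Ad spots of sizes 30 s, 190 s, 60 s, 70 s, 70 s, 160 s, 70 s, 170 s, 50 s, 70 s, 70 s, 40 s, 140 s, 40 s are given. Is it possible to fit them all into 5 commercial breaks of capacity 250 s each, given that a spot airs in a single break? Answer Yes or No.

A valid assignment using 5 commercial breaks:
  break 1: 190 + 60 = 250
  break 2: 170 + 70 = 240
  break 3: 160 + 50 + 40 = 250
  break 4: 140 + 70 + 40 = 250
  break 5: 70 + 70 + 70 + 30 = 240
Every load is within 250 s, so 5 commercial breaks suffice.

Yes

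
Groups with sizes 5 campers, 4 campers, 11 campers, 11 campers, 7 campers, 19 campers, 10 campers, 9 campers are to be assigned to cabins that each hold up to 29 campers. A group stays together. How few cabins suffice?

3

Total = 19 + 11 + 11 + 10 + 9 + 7 + 5 + 4 = 76 campers.
Lower bound: ⌈76/29⌉ = 3 cabins.
A packing using 3 cabins:
  cabin 1: 19 + 10 = 29
  cabin 2: 11 + 11 + 7 = 29
  cabin 3: 9 + 5 + 4 = 18
This matches the lower bound, so 3 is optimal.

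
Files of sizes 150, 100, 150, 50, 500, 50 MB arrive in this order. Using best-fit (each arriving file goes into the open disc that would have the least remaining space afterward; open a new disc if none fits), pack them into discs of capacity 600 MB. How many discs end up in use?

  150 → disc 1 (new)  [load 150/600]
  100 → disc 1  [load 250/600]
  150 → disc 1  [load 400/600]
  50 → disc 1  [load 450/600]
  500 → disc 2 (new)  [load 500/600]
  50 → disc 2  [load 550/600]
2 discs opened.

2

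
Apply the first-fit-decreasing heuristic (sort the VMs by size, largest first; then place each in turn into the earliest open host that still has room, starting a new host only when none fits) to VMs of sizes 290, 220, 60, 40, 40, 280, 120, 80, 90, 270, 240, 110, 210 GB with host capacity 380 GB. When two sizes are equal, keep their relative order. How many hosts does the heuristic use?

6

Sorted descending: 290, 280, 270, 240, 220, 210, 120, 110, 90, 80, 60, 40, 40.
  290 → host 1 (new)  [load 290/380]
  280 → host 2 (new)  [load 280/380]
  270 → host 3 (new)  [load 270/380]
  240 → host 4 (new)  [load 240/380]
  220 → host 5 (new)  [load 220/380]
  210 → host 6 (new)  [load 210/380]
  120 → host 4  [load 360/380]
  110 → host 3  [load 380/380]
  90 → host 1  [load 380/380]
  80 → host 2  [load 360/380]
  60 → host 5  [load 280/380]
  40 → host 5  [load 320/380]
  40 → host 5  [load 360/380]
6 hosts opened.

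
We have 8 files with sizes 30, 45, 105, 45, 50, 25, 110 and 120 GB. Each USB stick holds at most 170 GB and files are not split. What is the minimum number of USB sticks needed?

Total = 120 + 110 + 105 + 50 + 45 + 45 + 30 + 25 = 530 GB.
Lower bound: ⌈530/170⌉ = 4 USB sticks.
A packing using 4 USB sticks:
  USB stick 1: 120 + 50 = 170
  USB stick 2: 110 + 45 = 155
  USB stick 3: 105 + 45 = 150
  USB stick 4: 30 + 25 = 55
This matches the lower bound, so 4 is optimal.

4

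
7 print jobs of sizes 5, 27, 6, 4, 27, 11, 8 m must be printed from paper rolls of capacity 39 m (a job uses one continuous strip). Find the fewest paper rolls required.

3

Total = 27 + 27 + 11 + 8 + 6 + 5 + 4 = 88 m.
Lower bound: ⌈88/39⌉ = 3 paper rolls.
A packing using 3 paper rolls:
  roll 1: 27 + 11 = 38
  roll 2: 27 + 8 + 4 = 39
  roll 3: 6 + 5 = 11
This matches the lower bound, so 3 is optimal.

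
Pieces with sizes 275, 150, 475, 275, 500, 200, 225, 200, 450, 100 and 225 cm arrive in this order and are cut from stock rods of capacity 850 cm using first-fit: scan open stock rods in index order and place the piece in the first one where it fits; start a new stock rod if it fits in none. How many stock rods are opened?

5

  275 → stock rod 1 (new)  [load 275/850]
  150 → stock rod 1  [load 425/850]
  475 → stock rod 2 (new)  [load 475/850]
  275 → stock rod 1  [load 700/850]
  500 → stock rod 3 (new)  [load 500/850]
  200 → stock rod 2  [load 675/850]
  225 → stock rod 3  [load 725/850]
  200 → stock rod 4 (new)  [load 200/850]
  450 → stock rod 4  [load 650/850]
  100 → stock rod 1  [load 800/850]
  225 → stock rod 5 (new)  [load 225/850]
5 stock rods opened.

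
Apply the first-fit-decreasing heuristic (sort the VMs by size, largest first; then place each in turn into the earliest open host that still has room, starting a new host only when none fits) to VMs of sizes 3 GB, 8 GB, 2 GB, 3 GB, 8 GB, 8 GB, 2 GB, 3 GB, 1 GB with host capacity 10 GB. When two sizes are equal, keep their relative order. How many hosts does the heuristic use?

Sorted descending: 8, 8, 8, 3, 3, 3, 2, 2, 1.
  8 → host 1 (new)  [load 8/10]
  8 → host 2 (new)  [load 8/10]
  8 → host 3 (new)  [load 8/10]
  3 → host 4 (new)  [load 3/10]
  3 → host 4  [load 6/10]
  3 → host 4  [load 9/10]
  2 → host 1  [load 10/10]
  2 → host 2  [load 10/10]
  1 → host 3  [load 9/10]
4 hosts opened.

4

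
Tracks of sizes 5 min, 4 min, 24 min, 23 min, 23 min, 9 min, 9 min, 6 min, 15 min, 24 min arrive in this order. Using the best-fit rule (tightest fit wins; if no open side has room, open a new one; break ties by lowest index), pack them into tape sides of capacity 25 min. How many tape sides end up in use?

  5 → side 1 (new)  [load 5/25]
  4 → side 1  [load 9/25]
  24 → side 2 (new)  [load 24/25]
  23 → side 3 (new)  [load 23/25]
  23 → side 4 (new)  [load 23/25]
  9 → side 1  [load 18/25]
  9 → side 5 (new)  [load 9/25]
  6 → side 1  [load 24/25]
  15 → side 5  [load 24/25]
  24 → side 6 (new)  [load 24/25]
6 tape sides opened.

6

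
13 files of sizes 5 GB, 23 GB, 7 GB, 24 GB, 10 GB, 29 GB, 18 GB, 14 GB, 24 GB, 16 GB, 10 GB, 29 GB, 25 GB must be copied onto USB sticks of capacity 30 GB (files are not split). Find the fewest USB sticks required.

9

Total = 29 + 29 + 25 + 24 + 24 + 23 + 18 + 16 + 14 + 10 + 10 + 7 + 5 = 234 GB.
Lower bound: ⌈234/30⌉ = 8 USB sticks.
A packing using 9 USB sticks:
  USB stick 1: 29 = 29
  USB stick 2: 29 = 29
  USB stick 3: 25 + 5 = 30
  USB stick 4: 24 = 24
  USB stick 5: 24 = 24
  USB stick 6: 23 + 7 = 30
  USB stick 7: 18 + 10 = 28
  USB stick 8: 16 + 14 = 30
  USB stick 9: 10 = 10
No arrangement into 8 USB sticks stays within capacity, so 9 is optimal.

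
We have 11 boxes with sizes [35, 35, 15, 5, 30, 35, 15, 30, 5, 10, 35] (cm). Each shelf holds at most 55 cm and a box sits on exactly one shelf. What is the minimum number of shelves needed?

6

Total = 35 + 35 + 35 + 35 + 30 + 30 + 15 + 15 + 10 + 5 + 5 = 250 cm.
Lower bound: ⌈250/55⌉ = 5 shelves.
Also, 6 boxes each exceed 55/2 cm, and no two of those can share a shelf, so at least 6 shelves are needed.
A packing using 6 shelves:
  shelf 1: 35 + 15 + 5 = 55
  shelf 2: 35 + 15 + 5 = 55
  shelf 3: 35 + 10 = 45
  shelf 4: 35 = 35
  shelf 5: 30 = 30
  shelf 6: 30 = 30
This matches the lower bound, so 6 is optimal.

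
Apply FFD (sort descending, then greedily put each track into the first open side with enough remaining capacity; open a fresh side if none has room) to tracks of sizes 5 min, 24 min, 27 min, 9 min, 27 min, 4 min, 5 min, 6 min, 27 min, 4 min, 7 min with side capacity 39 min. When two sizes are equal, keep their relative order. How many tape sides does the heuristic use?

4

Sorted descending: 27, 27, 27, 24, 9, 7, 6, 5, 5, 4, 4.
  27 → side 1 (new)  [load 27/39]
  27 → side 2 (new)  [load 27/39]
  27 → side 3 (new)  [load 27/39]
  24 → side 4 (new)  [load 24/39]
  9 → side 1  [load 36/39]
  7 → side 2  [load 34/39]
  6 → side 3  [load 33/39]
  5 → side 2  [load 39/39]
  5 → side 3  [load 38/39]
  4 → side 4  [load 28/39]
  4 → side 4  [load 32/39]
4 tape sides opened.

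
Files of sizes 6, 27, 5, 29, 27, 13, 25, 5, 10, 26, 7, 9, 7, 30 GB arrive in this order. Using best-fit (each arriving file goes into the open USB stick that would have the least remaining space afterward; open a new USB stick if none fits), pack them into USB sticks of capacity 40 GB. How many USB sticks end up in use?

  6 → USB stick 1 (new)  [load 6/40]
  27 → USB stick 1  [load 33/40]
  5 → USB stick 1  [load 38/40]
  29 → USB stick 2 (new)  [load 29/40]
  27 → USB stick 3 (new)  [load 27/40]
  13 → USB stick 3  [load 40/40]
  25 → USB stick 4 (new)  [load 25/40]
  5 → USB stick 2  [load 34/40]
  10 → USB stick 4  [load 35/40]
  26 → USB stick 5 (new)  [load 26/40]
  7 → USB stick 5  [load 33/40]
  9 → USB stick 6 (new)  [load 9/40]
  7 → USB stick 5  [load 40/40]
  30 → USB stick 6  [load 39/40]
6 USB sticks opened.

6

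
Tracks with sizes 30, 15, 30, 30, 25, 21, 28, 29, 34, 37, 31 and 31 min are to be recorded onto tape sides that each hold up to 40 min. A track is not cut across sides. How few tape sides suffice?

Total = 37 + 34 + 31 + 31 + 30 + 30 + 30 + 29 + 28 + 25 + 21 + 15 = 341 min.
Lower bound: ⌈341/40⌉ = 9 tape sides.
Also, 11 tracks each exceed 20 min, and no two of those can share a side, so at least 11 tape sides are needed.
A packing using 11 tape sides:
  side 1: 37 = 37
  side 2: 34 = 34
  side 3: 31 = 31
  side 4: 31 = 31
  side 5: 30 = 30
  side 6: 30 = 30
  side 7: 30 = 30
  side 8: 29 = 29
  side 9: 28 = 28
  side 10: 25 + 15 = 40
  side 11: 21 = 21
This matches the lower bound, so 11 is optimal.

11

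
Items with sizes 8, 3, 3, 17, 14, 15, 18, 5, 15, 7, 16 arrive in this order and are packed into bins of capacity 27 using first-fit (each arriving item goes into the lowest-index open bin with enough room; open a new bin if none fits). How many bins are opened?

  8 → bin 1 (new)  [load 8/27]
  3 → bin 1  [load 11/27]
  3 → bin 1  [load 14/27]
  17 → bin 2 (new)  [load 17/27]
  14 → bin 3 (new)  [load 14/27]
  15 → bin 4 (new)  [load 15/27]
  18 → bin 5 (new)  [load 18/27]
  5 → bin 1  [load 19/27]
  15 → bin 6 (new)  [load 15/27]
  7 → bin 1  [load 26/27]
  16 → bin 7 (new)  [load 16/27]
7 bins opened.

7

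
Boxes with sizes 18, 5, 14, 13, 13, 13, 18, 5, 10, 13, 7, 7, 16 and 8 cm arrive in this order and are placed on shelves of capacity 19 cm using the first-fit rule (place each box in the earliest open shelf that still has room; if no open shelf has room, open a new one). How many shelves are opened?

10

  18 → shelf 1 (new)  [load 18/19]
  5 → shelf 2 (new)  [load 5/19]
  14 → shelf 2  [load 19/19]
  13 → shelf 3 (new)  [load 13/19]
  13 → shelf 4 (new)  [load 13/19]
  13 → shelf 5 (new)  [load 13/19]
  18 → shelf 6 (new)  [load 18/19]
  5 → shelf 3  [load 18/19]
  10 → shelf 7 (new)  [load 10/19]
  13 → shelf 8 (new)  [load 13/19]
  7 → shelf 7  [load 17/19]
  7 → shelf 9 (new)  [load 7/19]
  16 → shelf 10 (new)  [load 16/19]
  8 → shelf 9  [load 15/19]
10 shelves opened.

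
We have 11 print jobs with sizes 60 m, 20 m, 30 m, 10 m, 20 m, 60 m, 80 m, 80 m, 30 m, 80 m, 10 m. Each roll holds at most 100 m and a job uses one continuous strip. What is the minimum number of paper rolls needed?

Total = 80 + 80 + 80 + 60 + 60 + 30 + 30 + 20 + 20 + 10 + 10 = 480 m.
Lower bound: ⌈480/100⌉ = 5 paper rolls.
A packing using 5 paper rolls:
  roll 1: 80 + 20 = 100
  roll 2: 80 + 20 = 100
  roll 3: 80 + 10 + 10 = 100
  roll 4: 60 + 30 = 90
  roll 5: 60 + 30 = 90
This matches the lower bound, so 5 is optimal.

5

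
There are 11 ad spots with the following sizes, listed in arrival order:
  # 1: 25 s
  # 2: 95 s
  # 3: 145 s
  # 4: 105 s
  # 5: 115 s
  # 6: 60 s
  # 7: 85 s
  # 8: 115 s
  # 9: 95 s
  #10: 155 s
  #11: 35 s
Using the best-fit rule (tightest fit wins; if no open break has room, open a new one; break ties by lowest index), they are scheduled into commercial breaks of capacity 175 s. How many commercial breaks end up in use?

  25 → break 1 (new)  [load 25/175]
  95 → break 1  [load 120/175]
  145 → break 2 (new)  [load 145/175]
  105 → break 3 (new)  [load 105/175]
  115 → break 4 (new)  [load 115/175]
  60 → break 4  [load 175/175]
  85 → break 5 (new)  [load 85/175]
  115 → break 6 (new)  [load 115/175]
  95 → break 7 (new)  [load 95/175]
  155 → break 8 (new)  [load 155/175]
  35 → break 1  [load 155/175]
8 commercial breaks opened.

8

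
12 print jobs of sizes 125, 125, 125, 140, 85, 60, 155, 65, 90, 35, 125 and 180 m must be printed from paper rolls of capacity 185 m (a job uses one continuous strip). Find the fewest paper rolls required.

Total = 180 + 155 + 140 + 125 + 125 + 125 + 125 + 90 + 85 + 65 + 60 + 35 = 1310 m.
Lower bound: ⌈1310/185⌉ = 8 paper rolls.
A packing using 9 paper rolls:
  roll 1: 180 = 180
  roll 2: 155 = 155
  roll 3: 140 + 35 = 175
  roll 4: 125 + 60 = 185
  roll 5: 125 = 125
  roll 6: 125 = 125
  roll 7: 125 = 125
  roll 8: 90 + 85 = 175
  roll 9: 65 = 65
No arrangement into 8 paper rolls stays within capacity, so 9 is optimal.

9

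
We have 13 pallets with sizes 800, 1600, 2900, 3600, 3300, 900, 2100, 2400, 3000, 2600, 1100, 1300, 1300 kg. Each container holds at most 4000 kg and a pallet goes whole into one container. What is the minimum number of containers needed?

Total = 3600 + 3300 + 3000 + 2900 + 2600 + 2400 + 2100 + 1600 + 1300 + 1300 + 1100 + 900 + 800 = 26900 kg.
Lower bound: ⌈26900/4000⌉ = 7 containers.
A packing using 8 containers:
  container 1: 3600 = 3600
  container 2: 3300 = 3300
  container 3: 3000 + 900 = 3900
  container 4: 2900 + 1100 = 4000
  container 5: 2600 + 1300 = 3900
  container 6: 2400 + 1600 = 4000
  container 7: 2100 + 1300 = 3400
  container 8: 800 = 800
No arrangement into 7 containers stays within capacity, so 8 is optimal.

8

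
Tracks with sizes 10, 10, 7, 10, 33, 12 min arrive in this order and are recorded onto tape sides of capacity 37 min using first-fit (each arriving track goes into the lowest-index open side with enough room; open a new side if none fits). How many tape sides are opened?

  10 → side 1 (new)  [load 10/37]
  10 → side 1  [load 20/37]
  7 → side 1  [load 27/37]
  10 → side 1  [load 37/37]
  33 → side 2 (new)  [load 33/37]
  12 → side 3 (new)  [load 12/37]
3 tape sides opened.

3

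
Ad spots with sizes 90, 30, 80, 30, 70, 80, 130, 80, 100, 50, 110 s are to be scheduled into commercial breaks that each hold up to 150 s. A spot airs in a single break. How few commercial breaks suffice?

Total = 130 + 110 + 100 + 90 + 80 + 80 + 80 + 70 + 50 + 30 + 30 = 850 s.
Lower bound: ⌈850/150⌉ = 6 commercial breaks.
Also, 7 ad spots each exceed 75 s, and no two of those can share a break, so at least 7 commercial breaks are needed.
A packing using 7 commercial breaks:
  break 1: 130 = 130
  break 2: 110 + 30 = 140
  break 3: 100 + 50 = 150
  break 4: 90 + 30 = 120
  break 5: 80 + 70 = 150
  break 6: 80 = 80
  break 7: 80 = 80
This matches the lower bound, so 7 is optimal.

7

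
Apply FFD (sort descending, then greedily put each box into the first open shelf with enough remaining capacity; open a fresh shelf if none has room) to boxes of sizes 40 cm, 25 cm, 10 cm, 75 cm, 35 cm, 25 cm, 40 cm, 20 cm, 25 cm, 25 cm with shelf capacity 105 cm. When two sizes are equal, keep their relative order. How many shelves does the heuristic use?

4

Sorted descending: 75, 40, 40, 35, 25, 25, 25, 25, 20, 10.
  75 → shelf 1 (new)  [load 75/105]
  40 → shelf 2 (new)  [load 40/105]
  40 → shelf 2  [load 80/105]
  35 → shelf 3 (new)  [load 35/105]
  25 → shelf 1  [load 100/105]
  25 → shelf 2  [load 105/105]
  25 → shelf 3  [load 60/105]
  25 → shelf 3  [load 85/105]
  20 → shelf 3  [load 105/105]
  10 → shelf 4 (new)  [load 10/105]
4 shelves opened.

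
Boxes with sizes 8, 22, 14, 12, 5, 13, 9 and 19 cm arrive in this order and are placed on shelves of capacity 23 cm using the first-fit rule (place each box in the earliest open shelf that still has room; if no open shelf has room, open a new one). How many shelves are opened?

  8 → shelf 1 (new)  [load 8/23]
  22 → shelf 2 (new)  [load 22/23]
  14 → shelf 1  [load 22/23]
  12 → shelf 3 (new)  [load 12/23]
  5 → shelf 3  [load 17/23]
  13 → shelf 4 (new)  [load 13/23]
  9 → shelf 4  [load 22/23]
  19 → shelf 5 (new)  [load 19/23]
5 shelves opened.

5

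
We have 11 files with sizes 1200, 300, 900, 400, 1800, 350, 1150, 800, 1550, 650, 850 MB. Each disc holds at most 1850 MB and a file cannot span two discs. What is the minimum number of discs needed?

Total = 1800 + 1550 + 1200 + 1150 + 900 + 850 + 800 + 650 + 400 + 350 + 300 = 9950 MB.
Lower bound: ⌈9950/1850⌉ = 6 discs.
A packing using 6 discs:
  disc 1: 1800 = 1800
  disc 2: 1550 + 300 = 1850
  disc 3: 1200 + 650 = 1850
  disc 4: 1150 + 400 = 1550
  disc 5: 900 + 850 = 1750
  disc 6: 800 + 350 = 1150
This matches the lower bound, so 6 is optimal.

6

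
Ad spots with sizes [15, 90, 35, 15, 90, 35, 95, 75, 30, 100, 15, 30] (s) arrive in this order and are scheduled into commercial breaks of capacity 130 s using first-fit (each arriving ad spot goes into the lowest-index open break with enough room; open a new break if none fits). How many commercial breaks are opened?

  15 → break 1 (new)  [load 15/130]
  90 → break 1  [load 105/130]
  35 → break 2 (new)  [load 35/130]
  15 → break 1  [load 120/130]
  90 → break 2  [load 125/130]
  35 → break 3 (new)  [load 35/130]
  95 → break 3  [load 130/130]
  75 → break 4 (new)  [load 75/130]
  30 → break 4  [load 105/130]
  100 → break 5 (new)  [load 100/130]
  15 → break 4  [load 120/130]
  30 → break 5  [load 130/130]
5 commercial breaks opened.

5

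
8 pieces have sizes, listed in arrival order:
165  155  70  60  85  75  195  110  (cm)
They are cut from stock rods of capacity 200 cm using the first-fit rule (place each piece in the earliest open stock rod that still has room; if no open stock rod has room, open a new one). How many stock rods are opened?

6

  165 → stock rod 1 (new)  [load 165/200]
  155 → stock rod 2 (new)  [load 155/200]
  70 → stock rod 3 (new)  [load 70/200]
  60 → stock rod 3  [load 130/200]
  85 → stock rod 4 (new)  [load 85/200]
  75 → stock rod 4  [load 160/200]
  195 → stock rod 5 (new)  [load 195/200]
  110 → stock rod 6 (new)  [load 110/200]
6 stock rods opened.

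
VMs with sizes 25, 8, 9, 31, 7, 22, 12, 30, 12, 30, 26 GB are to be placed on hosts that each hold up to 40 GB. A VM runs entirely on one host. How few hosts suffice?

6

Total = 31 + 30 + 30 + 26 + 25 + 22 + 12 + 12 + 9 + 8 + 7 = 212 GB.
Lower bound: ⌈212/40⌉ = 6 hosts.
A packing using 6 hosts:
  host 1: 31 + 9 = 40
  host 2: 30 + 8 = 38
  host 3: 30 + 7 = 37
  host 4: 26 + 12 = 38
  host 5: 25 + 12 = 37
  host 6: 22 = 22
This matches the lower bound, so 6 is optimal.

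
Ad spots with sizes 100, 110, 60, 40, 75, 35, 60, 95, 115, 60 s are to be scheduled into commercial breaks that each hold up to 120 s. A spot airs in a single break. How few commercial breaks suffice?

7

Total = 115 + 110 + 100 + 95 + 75 + 60 + 60 + 60 + 40 + 35 = 750 s.
Lower bound: ⌈750/120⌉ = 7 commercial breaks.
A packing using 7 commercial breaks:
  break 1: 115 = 115
  break 2: 110 = 110
  break 3: 100 = 100
  break 4: 95 = 95
  break 5: 75 + 40 = 115
  break 6: 60 + 60 = 120
  break 7: 60 + 35 = 95
This matches the lower bound, so 7 is optimal.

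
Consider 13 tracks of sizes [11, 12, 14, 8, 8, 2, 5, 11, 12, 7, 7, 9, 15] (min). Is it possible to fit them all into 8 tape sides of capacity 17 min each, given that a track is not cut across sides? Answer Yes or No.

Total = 121 min; ⌈121/17⌉ = 8.
The bound of 8 does not rule out 8, but exhaustive search shows no assignment into 8 tape sides of capacity 17 min exists — the minimum is 9.

No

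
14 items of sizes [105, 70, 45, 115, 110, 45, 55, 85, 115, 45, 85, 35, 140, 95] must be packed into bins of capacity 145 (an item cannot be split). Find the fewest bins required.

Total = 140 + 115 + 115 + 110 + 105 + 95 + 85 + 85 + 70 + 55 + 45 + 45 + 45 + 35 = 1145.
Lower bound: ⌈1145/145⌉ = 8 bins.
A packing using 9 bins:
  bin 1: 140 = 140
  bin 2: 115 = 115
  bin 3: 115 = 115
  bin 4: 110 + 35 = 145
  bin 5: 105 = 105
  bin 6: 95 + 45 = 140
  bin 7: 85 + 55 = 140
  bin 8: 85 + 45 = 130
  bin 9: 70 + 45 = 115
No arrangement into 8 bins stays within capacity, so 9 is optimal.

9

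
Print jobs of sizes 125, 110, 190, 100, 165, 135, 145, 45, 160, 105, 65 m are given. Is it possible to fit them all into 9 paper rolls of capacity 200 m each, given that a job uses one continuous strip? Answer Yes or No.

A valid assignment using 9 paper rolls:
  roll 1: 190 = 190
  roll 2: 165 = 165
  roll 3: 160 = 160
  roll 4: 145 + 45 = 190
  roll 5: 135 + 65 = 200
  roll 6: 125 = 125
  roll 7: 110 = 110
  roll 8: 105 = 105
  roll 9: 100 = 100
Every load is within 200 m, so 9 paper rolls suffice.

Yes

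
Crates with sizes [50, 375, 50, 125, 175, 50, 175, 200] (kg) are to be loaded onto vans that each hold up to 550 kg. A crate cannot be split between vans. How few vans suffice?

Total = 375 + 200 + 175 + 175 + 125 + 50 + 50 + 50 = 1200 kg.
Lower bound: ⌈1200/550⌉ = 3 vans.
A packing using 3 vans:
  van 1: 375 + 175 = 550
  van 2: 200 + 175 + 125 + 50 = 550
  van 3: 50 + 50 = 100
This matches the lower bound, so 3 is optimal.

3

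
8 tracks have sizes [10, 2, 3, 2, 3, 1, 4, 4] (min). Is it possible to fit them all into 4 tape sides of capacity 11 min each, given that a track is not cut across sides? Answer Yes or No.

Yes

A valid assignment using 3 tape sides:
  side 1: 10 + 1 = 11
  side 2: 4 + 4 + 3 = 11
  side 3: 3 + 2 + 2 = 7
That uses only 3 ≤ 4, so 4 tape sides are enough.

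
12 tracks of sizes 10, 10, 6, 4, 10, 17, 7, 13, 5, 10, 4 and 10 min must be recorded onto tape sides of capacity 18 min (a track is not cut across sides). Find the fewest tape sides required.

7

Total = 17 + 13 + 10 + 10 + 10 + 10 + 10 + 7 + 6 + 5 + 4 + 4 = 106 min.
Lower bound: ⌈106/18⌉ = 6 tape sides.
Also, 7 tracks each exceed 9 min, and no two of those can share a side, so at least 7 tape sides are needed.
A packing using 7 tape sides:
  side 1: 17 = 17
  side 2: 13 + 5 = 18
  side 3: 10 + 7 = 17
  side 4: 10 + 6 = 16
  side 5: 10 + 4 + 4 = 18
  side 6: 10 = 10
  side 7: 10 = 10
This matches the lower bound, so 7 is optimal.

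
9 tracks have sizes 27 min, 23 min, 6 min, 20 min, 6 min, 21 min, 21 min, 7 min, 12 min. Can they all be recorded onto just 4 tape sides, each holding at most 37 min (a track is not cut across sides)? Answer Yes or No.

No

Total = 143 min; ⌈143/37⌉ = 4.
5 tracks each exceed half the capacity and cannot share a side, forcing at least 5 tape sides.
At least 5 tape sides are required, but only 4 are allowed.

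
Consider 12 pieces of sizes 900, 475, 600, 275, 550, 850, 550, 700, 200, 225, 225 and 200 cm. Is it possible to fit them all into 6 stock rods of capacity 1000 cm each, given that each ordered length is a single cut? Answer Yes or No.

No

Total = 5750 cm; ⌈5750/1000⌉ = 6.
The bound of 6 does not rule out 6, but exhaustive search shows no assignment into 6 stock rods of capacity 1000 cm exists — the minimum is 7.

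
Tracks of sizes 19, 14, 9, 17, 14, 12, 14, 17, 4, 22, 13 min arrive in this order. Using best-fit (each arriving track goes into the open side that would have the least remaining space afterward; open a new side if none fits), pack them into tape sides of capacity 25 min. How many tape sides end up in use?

  19 → side 1 (new)  [load 19/25]
  14 → side 2 (new)  [load 14/25]
  9 → side 2  [load 23/25]
  17 → side 3 (new)  [load 17/25]
  14 → side 4 (new)  [load 14/25]
  12 → side 5 (new)  [load 12/25]
  14 → side 6 (new)  [load 14/25]
  17 → side 7 (new)  [load 17/25]
  4 → side 1  [load 23/25]
  22 → side 8 (new)  [load 22/25]
  13 → side 5  [load 25/25]
8 tape sides opened.

8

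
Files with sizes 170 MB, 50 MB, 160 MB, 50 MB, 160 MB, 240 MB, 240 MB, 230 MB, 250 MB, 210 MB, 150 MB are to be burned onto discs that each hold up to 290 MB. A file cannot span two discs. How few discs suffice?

9

Total = 250 + 240 + 240 + 230 + 210 + 170 + 160 + 160 + 150 + 50 + 50 = 1910 MB.
Lower bound: ⌈1910/290⌉ = 7 discs.
Also, 9 files each exceed 145 MB, and no two of those can share a disc, so at least 9 discs are needed.
A packing using 9 discs:
  disc 1: 250 = 250
  disc 2: 240 + 50 = 290
  disc 3: 240 + 50 = 290
  disc 4: 230 = 230
  disc 5: 210 = 210
  disc 6: 170 = 170
  disc 7: 160 = 160
  disc 8: 160 = 160
  disc 9: 150 = 150
This matches the lower bound, so 9 is optimal.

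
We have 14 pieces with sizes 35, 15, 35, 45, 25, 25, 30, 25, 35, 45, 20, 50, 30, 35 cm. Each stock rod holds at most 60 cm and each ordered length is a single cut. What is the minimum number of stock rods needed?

8

Total = 50 + 45 + 45 + 35 + 35 + 35 + 35 + 30 + 30 + 25 + 25 + 25 + 20 + 15 = 450 cm.
Lower bound: ⌈450/60⌉ = 8 stock rods.
A packing using 8 stock rods:
  stock rod 1: 50 = 50
  stock rod 2: 45 + 15 = 60
  stock rod 3: 45 = 45
  stock rod 4: 35 + 25 = 60
  stock rod 5: 35 + 25 = 60
  stock rod 6: 35 + 25 = 60
  stock rod 7: 35 + 20 = 55
  stock rod 8: 30 + 30 = 60
This matches the lower bound, so 8 is optimal.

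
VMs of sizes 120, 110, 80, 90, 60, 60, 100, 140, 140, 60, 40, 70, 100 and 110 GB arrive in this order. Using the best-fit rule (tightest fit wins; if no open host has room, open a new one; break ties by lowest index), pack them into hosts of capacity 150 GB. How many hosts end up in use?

10

  120 → host 1 (new)  [load 120/150]
  110 → host 2 (new)  [load 110/150]
  80 → host 3 (new)  [load 80/150]
  90 → host 4 (new)  [load 90/150]
  60 → host 4  [load 150/150]
  60 → host 3  [load 140/150]
  100 → host 5 (new)  [load 100/150]
  140 → host 6 (new)  [load 140/150]
  140 → host 7 (new)  [load 140/150]
  60 → host 8 (new)  [load 60/150]
  40 → host 2  [load 150/150]
  70 → host 8  [load 130/150]
  100 → host 9 (new)  [load 100/150]
  110 → host 10 (new)  [load 110/150]
10 hosts opened.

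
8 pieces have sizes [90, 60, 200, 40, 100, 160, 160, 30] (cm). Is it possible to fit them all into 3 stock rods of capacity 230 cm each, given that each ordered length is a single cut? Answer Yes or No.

Total = 840 cm; ⌈840/230⌉ = 4.
At least 4 stock rods are required, but only 3 are allowed.

No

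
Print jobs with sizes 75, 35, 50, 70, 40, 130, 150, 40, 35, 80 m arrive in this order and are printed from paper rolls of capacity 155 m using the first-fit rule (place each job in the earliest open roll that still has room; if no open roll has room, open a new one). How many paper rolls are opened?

5

  75 → roll 1 (new)  [load 75/155]
  35 → roll 1  [load 110/155]
  50 → roll 2 (new)  [load 50/155]
  70 → roll 2  [load 120/155]
  40 → roll 1  [load 150/155]
  130 → roll 3 (new)  [load 130/155]
  150 → roll 4 (new)  [load 150/155]
  40 → roll 5 (new)  [load 40/155]
  35 → roll 2  [load 155/155]
  80 → roll 5  [load 120/155]
5 paper rolls opened.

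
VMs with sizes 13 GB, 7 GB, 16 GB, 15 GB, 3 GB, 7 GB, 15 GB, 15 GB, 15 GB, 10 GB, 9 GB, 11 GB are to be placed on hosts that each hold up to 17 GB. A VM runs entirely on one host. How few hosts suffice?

Total = 16 + 15 + 15 + 15 + 15 + 13 + 11 + 10 + 9 + 7 + 7 + 3 = 136 GB.
Lower bound: ⌈136/17⌉ = 8 hosts.
Also, 9 VMs each exceed 17/2 GB, and no two of those can share a host, so at least 9 hosts are needed.
A packing using 9 hosts:
  host 1: 16 = 16
  host 2: 15 = 15
  host 3: 15 = 15
  host 4: 15 = 15
  host 5: 15 = 15
  host 6: 13 + 3 = 16
  host 7: 11 = 11
  host 8: 10 + 7 = 17
  host 9: 9 + 7 = 16
This matches the lower bound, so 9 is optimal.

9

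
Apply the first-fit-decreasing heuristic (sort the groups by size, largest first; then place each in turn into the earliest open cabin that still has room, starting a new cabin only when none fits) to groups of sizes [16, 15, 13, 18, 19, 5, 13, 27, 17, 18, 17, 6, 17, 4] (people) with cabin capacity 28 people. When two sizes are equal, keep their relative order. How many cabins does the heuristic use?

Sorted descending: 27, 19, 18, 18, 17, 17, 17, 16, 15, 13, 13, 6, 5, 4.
  27 → cabin 1 (new)  [load 27/28]
  19 → cabin 2 (new)  [load 19/28]
  18 → cabin 3 (new)  [load 18/28]
  18 → cabin 4 (new)  [load 18/28]
  17 → cabin 5 (new)  [load 17/28]
  17 → cabin 6 (new)  [load 17/28]
  17 → cabin 7 (new)  [load 17/28]
  16 → cabin 8 (new)  [load 16/28]
  15 → cabin 9 (new)  [load 15/28]
  13 → cabin 9  [load 28/28]
  13 → cabin 10 (new)  [load 13/28]
  6 → cabin 2  [load 25/28]
  5 → cabin 3  [load 23/28]
  4 → cabin 3  [load 27/28]
10 cabins opened.

10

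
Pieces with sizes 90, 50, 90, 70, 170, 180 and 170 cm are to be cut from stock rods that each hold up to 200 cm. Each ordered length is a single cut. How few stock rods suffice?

Total = 180 + 170 + 170 + 90 + 90 + 70 + 50 = 820 cm.
Lower bound: ⌈820/200⌉ = 5 stock rods.
A packing using 5 stock rods:
  stock rod 1: 180 = 180
  stock rod 2: 170 = 170
  stock rod 3: 170 = 170
  stock rod 4: 90 + 90 = 180
  stock rod 5: 70 + 50 = 120
This matches the lower bound, so 5 is optimal.

5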